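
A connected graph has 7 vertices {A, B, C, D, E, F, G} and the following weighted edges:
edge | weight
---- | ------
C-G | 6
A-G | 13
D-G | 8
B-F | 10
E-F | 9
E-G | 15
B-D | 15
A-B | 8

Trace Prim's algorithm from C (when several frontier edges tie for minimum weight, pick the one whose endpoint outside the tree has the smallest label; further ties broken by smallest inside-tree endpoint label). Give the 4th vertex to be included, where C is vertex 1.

A

Prim's algorithm from C:
Step 1: cheapest edge leaving the tree is C-G (6); add G.
Step 2: cheapest edge leaving the tree is D-G (8); add D.
Step 3: cheapest edge leaving the tree is A-G (13); add A.
Step 4: cheapest edge leaving the tree is A-B (8); add B.
Step 5: cheapest edge leaving the tree is B-F (10); add F.
Step 6: cheapest edge leaving the tree is E-F (9); add E.
Vertex order: C, G, D, A, B, F, E. The 4th vertex is A.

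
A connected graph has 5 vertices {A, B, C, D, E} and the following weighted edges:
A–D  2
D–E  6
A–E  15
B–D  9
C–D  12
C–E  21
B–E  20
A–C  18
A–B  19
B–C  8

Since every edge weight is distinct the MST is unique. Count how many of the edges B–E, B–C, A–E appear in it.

Kruskal's algorithm — process edges by increasing weight (ties by edge label):
A–D (2): add. Components now {A,D} {B} {C} {E}
D–E (6): add. Components now {A,D,E} {B} {C}
B–C (8): add. Components now {A,D,E} {B,C}
B–D (9): add. Components now {A,B,C,D,E}
MST edge set: {A–D, D–E, B–C, B–D}.
Of the listed edges, {B–C} are in the MST → 1.

1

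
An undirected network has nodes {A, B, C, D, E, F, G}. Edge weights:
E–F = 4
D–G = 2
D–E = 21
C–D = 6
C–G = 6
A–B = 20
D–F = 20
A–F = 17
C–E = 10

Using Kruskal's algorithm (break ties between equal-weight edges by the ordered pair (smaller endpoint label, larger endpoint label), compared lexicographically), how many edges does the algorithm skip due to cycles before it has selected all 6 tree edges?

Sort edges by weight, then run Kruskal:
D–G (2): add — endpoints in different components.
E–F (4): add — endpoints in different components.
C–D (6): add — endpoints in different components.
C–G (6): skip — C and G already connected.
C–E (10): add — endpoints in different components.
A–F (17): add — endpoints in different components.
A–B (20): add — endpoints in different components.
Edges rejected before the tree was complete: 1.

1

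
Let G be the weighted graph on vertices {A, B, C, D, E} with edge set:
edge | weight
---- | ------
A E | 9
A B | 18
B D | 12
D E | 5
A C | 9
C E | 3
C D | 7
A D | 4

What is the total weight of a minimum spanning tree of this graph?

Prim, starting at E.
Step 1: frontier [C E 3, D E 5, A E 9] → take C E (3); add C.
Step 2: frontier [C D 7, A C 9, D E 5, A E 9] → take D E (5); add D.
Step 3: frontier [A C 9, A D 4, B D 12, A E 9] → take A D (4); add A.
Step 4: frontier [A B 18, B D 12] → take B D (12); add B.
MST edges: C E, D E, A D, B D; total weight 3+5+4+12 = 24.

24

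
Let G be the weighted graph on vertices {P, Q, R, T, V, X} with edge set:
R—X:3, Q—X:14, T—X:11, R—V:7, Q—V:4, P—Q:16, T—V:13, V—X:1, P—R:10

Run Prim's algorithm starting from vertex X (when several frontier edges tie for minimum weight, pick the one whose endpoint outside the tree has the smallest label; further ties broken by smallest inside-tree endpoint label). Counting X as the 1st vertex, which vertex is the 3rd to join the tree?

Prim's algorithm from X:
Step 1: frontier [V—X 1, R—X 3, T—X 11, Q—X 14] → take V—X (1); add V.
Step 2: frontier [Q—V 4, R—V 7, T—V 13, R—X 3, T—X 11, Q—X 14] → take R—X (3); add R.
Step 3: frontier [P—R 10, Q—V 4, T—V 13, T—X 11, Q—X 14] → take Q—V (4); add Q.
Step 4: frontier [P—Q 16, P—R 10, T—V 13, T—X 11] → take P—R (10); add P.
Step 5: frontier [T—V 13, T—X 11] → take T—X (11); add T.
Vertex order: X, V, R, Q, P, T. The 3rd vertex is R.

R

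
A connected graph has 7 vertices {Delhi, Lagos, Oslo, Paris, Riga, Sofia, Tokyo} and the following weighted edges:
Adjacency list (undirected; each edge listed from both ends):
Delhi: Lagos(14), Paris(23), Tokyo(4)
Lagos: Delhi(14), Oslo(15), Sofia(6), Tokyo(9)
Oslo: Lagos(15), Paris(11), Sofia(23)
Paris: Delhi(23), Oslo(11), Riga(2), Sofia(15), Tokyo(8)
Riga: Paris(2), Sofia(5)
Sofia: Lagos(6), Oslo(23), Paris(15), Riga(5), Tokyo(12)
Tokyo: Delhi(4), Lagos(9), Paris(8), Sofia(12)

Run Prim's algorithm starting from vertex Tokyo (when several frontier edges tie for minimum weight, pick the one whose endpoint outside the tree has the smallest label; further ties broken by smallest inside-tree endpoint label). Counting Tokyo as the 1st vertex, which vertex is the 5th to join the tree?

Sofia

Prim's algorithm from Tokyo:
Step 1: cheapest edge leaving the tree is Delhi Tokyo (4); add Delhi.
Step 2: cheapest edge leaving the tree is Paris Tokyo (8); add Paris.
Step 3: cheapest edge leaving the tree is Paris Riga (2); add Riga.
Step 4: cheapest edge leaving the tree is Riga Sofia (5); add Sofia.
Step 5: cheapest edge leaving the tree is Lagos Sofia (6); add Lagos.
Step 6: cheapest edge leaving the tree is Oslo Paris (11); add Oslo.
Vertex order: Tokyo, Delhi, Paris, Riga, Sofia, Lagos, Oslo. The 5th vertex is Sofia.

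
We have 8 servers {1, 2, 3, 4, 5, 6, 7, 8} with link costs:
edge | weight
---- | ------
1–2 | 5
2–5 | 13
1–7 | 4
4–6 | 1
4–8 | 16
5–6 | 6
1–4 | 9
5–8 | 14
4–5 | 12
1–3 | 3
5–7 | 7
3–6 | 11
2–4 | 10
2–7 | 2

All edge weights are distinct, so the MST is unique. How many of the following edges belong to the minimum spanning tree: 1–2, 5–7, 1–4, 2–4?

1

Kruskal: consider edges lightest-first.
4–6 (1): add — endpoints in different components.
2–7 (2): add — endpoints in different components.
1–3 (3): add — endpoints in different components.
1–7 (4): add — endpoints in different components.
1–2 (5): skip — 1 and 2 already connected.
5–6 (6): add — endpoints in different components.
5–7 (7): add — endpoints in different components.
1–4 (9): skip — 1 and 4 already connected.
2–4 (10): skip — 2 and 4 already connected.
3–6 (11): skip — 3 and 6 already connected.
4–5 (12): skip — 4 and 5 already connected.
2–5 (13): skip — 2 and 5 already connected.
5–8 (14): add — endpoints in different components.
MST edge set: {4–6, 2–7, 1–3, 1–7, 5–6, 5–7, 5–8}.
Of the listed edges, {5–7} are in the MST → 1.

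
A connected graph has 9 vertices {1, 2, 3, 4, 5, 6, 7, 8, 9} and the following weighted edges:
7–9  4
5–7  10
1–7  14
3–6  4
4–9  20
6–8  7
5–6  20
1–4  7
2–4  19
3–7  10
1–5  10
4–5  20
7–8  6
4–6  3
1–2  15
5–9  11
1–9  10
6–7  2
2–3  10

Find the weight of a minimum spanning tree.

46

Kruskal's algorithm — process edges by increasing weight (ties by edge label):
6–7 (2): add — endpoints in different components.
4–6 (3): add — endpoints in different components.
3–6 (4): add — endpoints in different components.
7–9 (4): add — endpoints in different components.
7–8 (6): add — endpoints in different components.
1–4 (7): add — endpoints in different components.
6–8 (7): skip — 6 and 8 already connected.
1–5 (10): add — endpoints in different components.
1–9 (10): skip — 1 and 9 already connected.
2–3 (10): add — endpoints in different components.
MST edges: 6–7, 4–6, 3–6, 7–9, 7–8, 1–4, 1–5, 2–3; total weight 2+3+4+4+6+7+10+10 = 46.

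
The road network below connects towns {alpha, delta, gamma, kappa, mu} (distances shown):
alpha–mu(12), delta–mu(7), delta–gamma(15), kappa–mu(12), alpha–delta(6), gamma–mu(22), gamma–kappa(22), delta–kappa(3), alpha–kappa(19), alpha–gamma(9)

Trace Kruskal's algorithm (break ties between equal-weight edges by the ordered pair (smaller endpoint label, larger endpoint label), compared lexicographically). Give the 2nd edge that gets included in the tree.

Kruskal's algorithm — process edges by increasing weight (ties by edge label):
delta–kappa (3): add — endpoints in different components.
alpha–delta (6): add — endpoints in different components.
delta–mu (7): add — endpoints in different components.
alpha–gamma (9): add — endpoints in different components.
The 2nd edge added is alpha–delta.

alpha-delta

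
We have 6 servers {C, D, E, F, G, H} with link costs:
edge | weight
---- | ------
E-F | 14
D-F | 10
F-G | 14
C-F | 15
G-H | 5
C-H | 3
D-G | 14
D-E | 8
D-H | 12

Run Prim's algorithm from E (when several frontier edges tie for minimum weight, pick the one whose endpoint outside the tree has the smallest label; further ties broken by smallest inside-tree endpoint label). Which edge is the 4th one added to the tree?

Grow the tree from E using Prim:
Step 1: cheapest edge leaving the tree is D-E (8); add D.
Step 2: cheapest edge leaving the tree is D-F (10); add F.
Step 3: cheapest edge leaving the tree is D-H (12); add H.
Step 4: cheapest edge leaving the tree is C-H (3); add C.
Step 5: cheapest edge leaving the tree is G-H (5); add G.
The 4th edge added is C-H.

C-H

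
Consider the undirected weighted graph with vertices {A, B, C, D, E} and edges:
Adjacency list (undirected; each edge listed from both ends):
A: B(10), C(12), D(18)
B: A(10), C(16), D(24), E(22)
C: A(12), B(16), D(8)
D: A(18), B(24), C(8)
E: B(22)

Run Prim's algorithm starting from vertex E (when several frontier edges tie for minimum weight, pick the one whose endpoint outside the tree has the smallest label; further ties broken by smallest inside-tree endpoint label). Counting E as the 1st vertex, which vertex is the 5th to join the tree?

Prim, starting at E.
Step 1: frontier [B-E 22] → take B-E (22); add B.
Step 2: frontier [A-B 10, B-C 16, B-D 24] → take A-B (10); add A.
Step 3: frontier [A-C 12, A-D 18, B-C 16, B-D 24] → take A-C (12); add C.
Step 4: frontier [A-D 18, B-D 24, C-D 8] → take C-D (8); add D.
Vertex order: E, B, A, C, D. The 5th vertex is D.

D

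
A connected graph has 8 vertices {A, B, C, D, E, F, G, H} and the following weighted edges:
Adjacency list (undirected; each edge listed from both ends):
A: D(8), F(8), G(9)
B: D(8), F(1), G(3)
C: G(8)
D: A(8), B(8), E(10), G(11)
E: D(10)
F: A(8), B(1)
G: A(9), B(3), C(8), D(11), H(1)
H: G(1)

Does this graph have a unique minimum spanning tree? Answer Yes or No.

No

Sort edges by weight, then run Kruskal:
B-F (1): add — endpoints in different components.
G-H (1): add — endpoints in different components.
B-G (3): add — endpoints in different components.
A-D (8): add — endpoints in different components.
A-F (8): add — endpoints in different components.
B-D (8): skip — B and D already connected.
C-G (8): add — endpoints in different components.
A-G (9): skip — A and G already connected.
D-E (10): add — endpoints in different components.
Non-tree edge B-D has weight 8, equal to the heaviest edge on its tree cycle — swapping gives another MST of the same weight. Not unique.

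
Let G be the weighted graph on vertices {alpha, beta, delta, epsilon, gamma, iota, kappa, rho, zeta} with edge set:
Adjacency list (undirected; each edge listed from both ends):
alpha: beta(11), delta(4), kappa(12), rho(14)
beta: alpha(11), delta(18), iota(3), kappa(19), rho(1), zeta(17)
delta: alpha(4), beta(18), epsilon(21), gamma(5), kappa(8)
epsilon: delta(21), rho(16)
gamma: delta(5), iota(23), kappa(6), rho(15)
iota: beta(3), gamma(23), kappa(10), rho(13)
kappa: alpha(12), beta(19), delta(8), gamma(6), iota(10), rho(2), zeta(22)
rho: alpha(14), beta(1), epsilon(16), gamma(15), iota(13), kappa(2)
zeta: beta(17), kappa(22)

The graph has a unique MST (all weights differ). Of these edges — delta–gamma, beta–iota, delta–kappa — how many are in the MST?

2

Sort edges by weight, then run Kruskal:
beta–rho (1): add — endpoints in different components.
kappa–rho (2): add — endpoints in different components.
beta–iota (3): add — endpoints in different components.
alpha–delta (4): add — endpoints in different components.
delta–gamma (5): add — endpoints in different components.
gamma–kappa (6): add — endpoints in different components.
delta–kappa (8): skip — delta and kappa already connected.
iota–kappa (10): skip — kappa and iota already connected.
alpha–beta (11): skip — beta and alpha already connected.
alpha–kappa (12): skip — alpha and kappa already connected.
iota–rho (13): skip — rho and iota already connected.
alpha–rho (14): skip — rho and alpha already connected.
gamma–rho (15): skip — rho and gamma already connected.
epsilon–rho (16): add — endpoints in different components.
beta–zeta (17): add — endpoints in different components.
MST edge set: {beta–rho, kappa–rho, beta–iota, alpha–delta, delta–gamma, gamma–kappa, epsilon–rho, beta–zeta}.
Of the listed edges, {delta–gamma, beta–iota} are in the MST → 2.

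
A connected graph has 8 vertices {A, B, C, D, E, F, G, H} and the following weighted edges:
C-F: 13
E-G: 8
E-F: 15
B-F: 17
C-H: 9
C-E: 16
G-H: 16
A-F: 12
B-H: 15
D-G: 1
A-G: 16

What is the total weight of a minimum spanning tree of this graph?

Grow the tree from E using Prim:
Step 1: frontier [E-G 8, E-F 15, C-E 16] → take E-G (8); add G.
Step 2: frontier [E-F 15, C-E 16, D-G 1, A-G 16, G-H 16] → take D-G (1); add D.
Step 3: frontier [E-F 15, C-E 16, A-G 16, G-H 16] → take E-F (15); add F.
Step 4: frontier [C-E 16, A-F 12, C-F 13, B-F 17, A-G 16, G-H 16] → take A-F (12); add A.
Step 5: frontier [C-E 16, C-F 13, B-F 17, G-H 16] → take C-F (13); add C.
Step 6: frontier [C-H 9, B-F 17, G-H 16] → take C-H (9); add H.
Step 7: frontier [B-F 17, B-H 15] → take B-H (15); add B.
MST edges: E-G, D-G, E-F, A-F, C-F, C-H, B-H; total weight 8+1+15+12+13+9+15 = 73.

73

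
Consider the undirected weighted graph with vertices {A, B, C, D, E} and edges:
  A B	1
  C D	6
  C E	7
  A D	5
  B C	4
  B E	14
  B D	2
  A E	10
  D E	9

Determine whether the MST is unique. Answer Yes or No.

Sort edges by weight, then run Kruskal:
A B (1): add. Components now {A,B} {C} {D} {E}
B D (2): add. Components now {A,B,D} {C} {E}
B C (4): add. Components now {A,B,C,D} {E}
A D (5): skip — A and D already connected.
C D (6): skip — C and D already connected.
C E (7): add. Components now {A,B,C,D,E}
Every non-tree edge has weight strictly greater than the heaviest edge on the tree path between its endpoints, so the MST is unique.

Yes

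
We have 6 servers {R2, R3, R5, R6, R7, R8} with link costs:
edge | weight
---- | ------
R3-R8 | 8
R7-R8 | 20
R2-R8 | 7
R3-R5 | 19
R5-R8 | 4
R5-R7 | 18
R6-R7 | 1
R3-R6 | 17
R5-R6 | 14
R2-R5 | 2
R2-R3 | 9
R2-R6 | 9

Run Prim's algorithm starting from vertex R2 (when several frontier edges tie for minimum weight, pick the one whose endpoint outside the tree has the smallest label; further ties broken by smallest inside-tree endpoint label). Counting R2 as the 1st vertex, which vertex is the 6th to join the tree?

R7

Prim's algorithm from R2:
Step 1: frontier [R2-R5 2, R2-R8 7, R2-R3 9, R2-R6 9] → take R2-R5 (2); add R5.
Step 2: frontier [R2-R8 7, R2-R3 9, R2-R6 9, R5-R8 4, R5-R6 14, R5-R7 18, R3-R5 19] → take R5-R8 (4); add R8.
Step 3: frontier [R2-R3 9, R2-R6 9, R5-R6 14, R5-R7 18, R3-R5 19, R3-R8 8, R7-R8 20] → take R3-R8 (8); add R3.
Step 4: frontier [R2-R6 9, R3-R6 17, R5-R6 14, R5-R7 18, R7-R8 20] → take R2-R6 (9); add R6.
Step 5: frontier [R5-R7 18, R6-R7 1, R7-R8 20] → take R6-R7 (1); add R7.
Vertex order: R2, R5, R8, R3, R6, R7. The 6th vertex is R7.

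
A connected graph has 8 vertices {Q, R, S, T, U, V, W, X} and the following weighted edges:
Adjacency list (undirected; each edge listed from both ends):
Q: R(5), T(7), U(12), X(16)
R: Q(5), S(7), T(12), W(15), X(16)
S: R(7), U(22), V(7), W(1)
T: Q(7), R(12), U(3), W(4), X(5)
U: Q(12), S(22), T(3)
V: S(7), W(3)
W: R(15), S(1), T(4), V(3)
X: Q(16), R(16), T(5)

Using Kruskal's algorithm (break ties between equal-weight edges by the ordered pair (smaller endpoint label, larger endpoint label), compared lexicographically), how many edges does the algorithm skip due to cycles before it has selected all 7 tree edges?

Kruskal: consider edges lightest-first.
S-W (1): add — endpoints in different components.
T-U (3): add — endpoints in different components.
V-W (3): add — endpoints in different components.
T-W (4): add — endpoints in different components.
Q-R (5): add — endpoints in different components.
T-X (5): add — endpoints in different components.
Q-T (7): add — endpoints in different components.
Edges rejected before the tree was complete: 0.

0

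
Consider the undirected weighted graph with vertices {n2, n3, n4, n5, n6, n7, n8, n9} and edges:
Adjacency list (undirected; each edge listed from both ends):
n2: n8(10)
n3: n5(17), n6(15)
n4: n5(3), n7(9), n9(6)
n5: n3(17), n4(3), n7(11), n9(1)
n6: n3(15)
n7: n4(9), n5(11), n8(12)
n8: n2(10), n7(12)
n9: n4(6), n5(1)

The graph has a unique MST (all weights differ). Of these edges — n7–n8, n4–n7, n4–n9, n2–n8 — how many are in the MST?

3

Kruskal: consider edges lightest-first.
n5–n9 (1): add — endpoints in different components.
n4–n5 (3): add — endpoints in different components.
n4–n9 (6): skip — n4 and n9 already connected.
n4–n7 (9): add — endpoints in different components.
n2–n8 (10): add — endpoints in different components.
n5–n7 (11): skip — n7 and n5 already connected.
n7–n8 (12): add — endpoints in different components.
n3–n6 (15): add — endpoints in different components.
n3–n5 (17): add — endpoints in different components.
MST edge set: {n5–n9, n4–n5, n4–n7, n2–n8, n7–n8, n3–n6, n3–n5}.
Of the listed edges, {n7–n8, n4–n7, n2–n8} are in the MST → 3.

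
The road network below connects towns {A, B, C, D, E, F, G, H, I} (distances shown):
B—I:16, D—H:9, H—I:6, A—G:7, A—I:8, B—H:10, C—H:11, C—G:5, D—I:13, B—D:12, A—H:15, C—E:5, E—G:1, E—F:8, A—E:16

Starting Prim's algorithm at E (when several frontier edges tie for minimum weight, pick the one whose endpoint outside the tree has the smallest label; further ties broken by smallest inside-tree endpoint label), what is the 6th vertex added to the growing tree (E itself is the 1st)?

I

Grow the tree from E using Prim:
Step 1: cheapest edge leaving the tree is E—G (1); add G.
Step 2: cheapest edge leaving the tree is C—E (5); add C.
Step 3: cheapest edge leaving the tree is A—G (7); add A.
Step 4: cheapest edge leaving the tree is E—F (8); add F.
Step 5: cheapest edge leaving the tree is A—I (8); add I.
Step 6: cheapest edge leaving the tree is H—I (6); add H.
Step 7: cheapest edge leaving the tree is D—H (9); add D.
Step 8: cheapest edge leaving the tree is B—H (10); add B.
Vertex order: E, G, C, A, F, I, H, D, B. The 6th vertex is I.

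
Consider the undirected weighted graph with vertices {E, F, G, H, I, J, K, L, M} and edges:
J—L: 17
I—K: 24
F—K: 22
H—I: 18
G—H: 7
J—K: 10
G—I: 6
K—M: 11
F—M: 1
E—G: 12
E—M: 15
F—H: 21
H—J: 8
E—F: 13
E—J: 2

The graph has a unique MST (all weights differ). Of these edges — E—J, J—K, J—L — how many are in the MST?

Sort edges by weight, then run Kruskal:
F—M (1): add — endpoints in different components.
E—J (2): add — endpoints in different components.
G—I (6): add — endpoints in different components.
G—H (7): add — endpoints in different components.
H—J (8): add — endpoints in different components.
J—K (10): add — endpoints in different components.
K—M (11): add — endpoints in different components.
E—G (12): skip — E and G already connected.
E—F (13): skip — E and F already connected.
E—M (15): skip — E and M already connected.
J—L (17): add — endpoints in different components.
MST edge set: {F—M, E—J, G—I, G—H, H—J, J—K, K—M, J—L}.
Of the listed edges, {E—J, J—K, J—L} are in the MST → 3.

3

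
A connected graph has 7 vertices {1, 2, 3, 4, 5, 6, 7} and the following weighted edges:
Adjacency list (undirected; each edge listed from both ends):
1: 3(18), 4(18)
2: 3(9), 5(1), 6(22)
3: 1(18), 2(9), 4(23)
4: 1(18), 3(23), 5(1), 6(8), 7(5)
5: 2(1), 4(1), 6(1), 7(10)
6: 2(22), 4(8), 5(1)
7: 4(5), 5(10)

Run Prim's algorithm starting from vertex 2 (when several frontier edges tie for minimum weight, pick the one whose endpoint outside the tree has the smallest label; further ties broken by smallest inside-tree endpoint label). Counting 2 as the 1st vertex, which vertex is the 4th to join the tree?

Grow the tree from 2 using Prim:
Step 1: frontier [2-5 1, 2-3 9, 2-6 22] → take 2-5 (1); add 5.
Step 2: frontier [2-3 9, 2-6 22, 4-5 1, 5-6 1, 5-7 10] → take 4-5 (1); add 4.
Step 3: frontier [2-3 9, 2-6 22, 4-7 5, 4-6 8, 1-4 18, 3-4 23, 5-6 1, 5-7 10] → take 5-6 (1); add 6.
Step 4: frontier [2-3 9, 4-7 5, 1-4 18, 3-4 23, 5-7 10] → take 4-7 (5); add 7.
Step 5: frontier [2-3 9, 1-4 18, 3-4 23] → take 2-3 (9); add 3.
Step 6: frontier [1-3 18, 1-4 18] → take 1-3 (18); add 1.
Vertex order: 2, 5, 4, 6, 7, 3, 1. The 4th vertex is 6.

6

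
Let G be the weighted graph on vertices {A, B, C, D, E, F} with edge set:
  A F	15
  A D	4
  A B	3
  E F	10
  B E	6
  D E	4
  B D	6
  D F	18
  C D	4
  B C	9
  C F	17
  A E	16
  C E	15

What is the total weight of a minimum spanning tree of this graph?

25

Prim, starting at D.
Step 1: frontier [A D 4, C D 4, D E 4, B D 6, D F 18] → take A D (4); add A.
Step 2: frontier [A B 3, A F 15, A E 16, C D 4, D E 4, B D 6, D F 18] → take A B (3); add B.
Step 3: frontier [A F 15, A E 16, B E 6, B C 9, C D 4, D E 4, D F 18] → take C D (4); add C.
Step 4: frontier [A F 15, A E 16, B E 6, C E 15, C F 17, D E 4, D F 18] → take D E (4); add E.
Step 5: frontier [A F 15, C F 17, D F 18, E F 10] → take E F (10); add F.
MST edges: A D, A B, C D, D E, E F; total weight 4+3+4+4+10 = 25.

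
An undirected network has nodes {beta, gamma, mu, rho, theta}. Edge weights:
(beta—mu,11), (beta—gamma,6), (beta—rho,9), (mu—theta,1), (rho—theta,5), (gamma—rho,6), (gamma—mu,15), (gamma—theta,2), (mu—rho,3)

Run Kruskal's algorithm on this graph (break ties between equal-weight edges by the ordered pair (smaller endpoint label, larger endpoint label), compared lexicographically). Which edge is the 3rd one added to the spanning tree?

Kruskal's algorithm — process edges by increasing weight (ties by edge label):
mu—theta (1): add. Components now {beta} {gamma} {mu,theta} {rho}
gamma—theta (2): add. Components now {beta} {gamma,mu,theta} {rho}
mu—rho (3): add. Components now {beta} {gamma,mu,rho,theta}
rho—theta (5): skip — theta and rho already connected.
beta—gamma (6): add. Components now {beta,gamma,mu,rho,theta}
The 3rd edge added is mu—rho.

mu-rho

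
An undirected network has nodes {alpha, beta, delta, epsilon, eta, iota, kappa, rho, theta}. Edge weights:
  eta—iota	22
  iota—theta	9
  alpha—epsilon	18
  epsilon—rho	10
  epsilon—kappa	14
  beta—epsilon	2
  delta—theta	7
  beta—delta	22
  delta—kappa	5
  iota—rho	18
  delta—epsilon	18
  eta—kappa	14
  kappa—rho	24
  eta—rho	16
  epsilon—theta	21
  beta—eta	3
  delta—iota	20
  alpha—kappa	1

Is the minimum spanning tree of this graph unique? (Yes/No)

Kruskal's algorithm — process edges by increasing weight (ties by edge label):
alpha—kappa (1): add — endpoints in different components.
beta—epsilon (2): add — endpoints in different components.
beta—eta (3): add — endpoints in different components.
delta—kappa (5): add — endpoints in different components.
delta—theta (7): add — endpoints in different components.
iota—theta (9): add — endpoints in different components.
epsilon—rho (10): add — endpoints in different components.
epsilon—kappa (14): add — endpoints in different components.
Non-tree edge eta—kappa has weight 14, equal to the heaviest edge on its tree cycle — swapping gives another MST of the same weight. Not unique.

No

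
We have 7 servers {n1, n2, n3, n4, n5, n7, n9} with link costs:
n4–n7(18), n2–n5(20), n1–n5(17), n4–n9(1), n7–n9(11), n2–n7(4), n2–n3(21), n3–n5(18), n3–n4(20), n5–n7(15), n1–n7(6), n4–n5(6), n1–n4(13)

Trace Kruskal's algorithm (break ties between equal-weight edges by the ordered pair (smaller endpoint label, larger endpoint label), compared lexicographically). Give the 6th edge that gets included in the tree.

n3-n5

Kruskal: consider edges lightest-first.
n4–n9 (1): add. Components now {n1} {n2} {n7} {n5} {n4,n9} {n3}
n2–n7 (4): add. Components now {n1} {n2,n7} {n5} {n4,n9} {n3}
n1–n7 (6): add. Components now {n1,n2,n7} {n5} {n4,n9} {n3}
n4–n5 (6): add. Components now {n1,n2,n7} {n4,n5,n9} {n3}
n7–n9 (11): add. Components now {n1,n2,n4,n5,n7,n9} {n3}
n1–n4 (13): skip — n1 and n4 already connected.
n5–n7 (15): skip — n7 and n5 already connected.
n1–n5 (17): skip — n1 and n5 already connected.
n3–n5 (18): add. Components now {n1,n2,n3,n4,n5,n7,n9}
The 6th edge added is n3–n5.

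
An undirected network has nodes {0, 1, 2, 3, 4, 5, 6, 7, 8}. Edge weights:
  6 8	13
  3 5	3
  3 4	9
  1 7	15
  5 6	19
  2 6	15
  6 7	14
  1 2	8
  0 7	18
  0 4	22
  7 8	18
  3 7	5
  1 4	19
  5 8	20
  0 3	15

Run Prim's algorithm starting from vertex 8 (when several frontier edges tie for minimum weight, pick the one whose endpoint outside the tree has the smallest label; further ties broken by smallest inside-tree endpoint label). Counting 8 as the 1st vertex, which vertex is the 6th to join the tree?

4

Prim, starting at 8.
Step 1: cheapest edge leaving the tree is 6 8 (13); add 6.
Step 2: cheapest edge leaving the tree is 6 7 (14); add 7.
Step 3: cheapest edge leaving the tree is 3 7 (5); add 3.
Step 4: cheapest edge leaving the tree is 3 5 (3); add 5.
Step 5: cheapest edge leaving the tree is 3 4 (9); add 4.
Step 6: cheapest edge leaving the tree is 0 3 (15); add 0.
Step 7: cheapest edge leaving the tree is 1 7 (15); add 1.
Step 8: cheapest edge leaving the tree is 1 2 (8); add 2.
Vertex order: 8, 6, 7, 3, 5, 4, 0, 1, 2. The 6th vertex is 4.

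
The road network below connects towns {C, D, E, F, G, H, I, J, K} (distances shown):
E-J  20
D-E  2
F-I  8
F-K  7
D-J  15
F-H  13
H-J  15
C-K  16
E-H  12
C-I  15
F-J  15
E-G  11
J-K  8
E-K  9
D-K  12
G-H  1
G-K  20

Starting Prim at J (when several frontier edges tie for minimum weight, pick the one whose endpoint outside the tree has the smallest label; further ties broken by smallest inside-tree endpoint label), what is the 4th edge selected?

Prim's algorithm from J:
Step 1: cheapest edge leaving the tree is J-K (8); add K.
Step 2: cheapest edge leaving the tree is F-K (7); add F.
Step 3: cheapest edge leaving the tree is F-I (8); add I.
Step 4: cheapest edge leaving the tree is E-K (9); add E.
Step 5: cheapest edge leaving the tree is D-E (2); add D.
Step 6: cheapest edge leaving the tree is E-G (11); add G.
Step 7: cheapest edge leaving the tree is G-H (1); add H.
Step 8: cheapest edge leaving the tree is C-I (15); add C.
The 4th edge added is E-K.

E-K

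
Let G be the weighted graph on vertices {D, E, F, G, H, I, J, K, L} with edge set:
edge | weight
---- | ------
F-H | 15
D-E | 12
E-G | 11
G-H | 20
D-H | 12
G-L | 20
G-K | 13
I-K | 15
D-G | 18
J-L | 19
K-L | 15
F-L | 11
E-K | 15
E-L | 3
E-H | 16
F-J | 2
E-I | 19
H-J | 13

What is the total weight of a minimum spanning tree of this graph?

79

Prim's algorithm from I:
Step 1: cheapest edge leaving the tree is I-K (15); add K.
Step 2: cheapest edge leaving the tree is G-K (13); add G.
Step 3: cheapest edge leaving the tree is E-G (11); add E.
Step 4: cheapest edge leaving the tree is E-L (3); add L.
Step 5: cheapest edge leaving the tree is F-L (11); add F.
Step 6: cheapest edge leaving the tree is F-J (2); add J.
Step 7: cheapest edge leaving the tree is D-E (12); add D.
Step 8: cheapest edge leaving the tree is D-H (12); add H.
MST edges: I-K, G-K, E-G, E-L, F-L, F-J, D-E, D-H; total weight 15+13+11+3+11+2+12+12 = 79.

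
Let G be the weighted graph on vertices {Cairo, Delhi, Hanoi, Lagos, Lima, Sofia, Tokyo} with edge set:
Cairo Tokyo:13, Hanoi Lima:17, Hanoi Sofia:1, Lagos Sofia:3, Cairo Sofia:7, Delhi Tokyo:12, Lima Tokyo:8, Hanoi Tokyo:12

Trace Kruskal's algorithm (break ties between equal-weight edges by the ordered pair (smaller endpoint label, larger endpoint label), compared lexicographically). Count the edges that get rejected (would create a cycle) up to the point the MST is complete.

0

Kruskal's algorithm — process edges by increasing weight (ties by edge label):
Hanoi Sofia (1): add. Components now {Cairo} {Lagos} {Delhi} {Hanoi,Sofia} {Lima} {Tokyo}
Lagos Sofia (3): add. Components now {Cairo} {Hanoi,Lagos,Sofia} {Delhi} {Lima} {Tokyo}
Cairo Sofia (7): add. Components now {Cairo,Hanoi,Lagos,Sofia} {Delhi} {Lima} {Tokyo}
Lima Tokyo (8): add. Components now {Cairo,Hanoi,Lagos,Sofia} {Delhi} {Lima,Tokyo}
Delhi Tokyo (12): add. Components now {Cairo,Hanoi,Lagos,Sofia} {Delhi,Lima,Tokyo}
Hanoi Tokyo (12): add. Components now {Cairo,Delhi,Hanoi,Lagos,Lima,Sofia,Tokyo}
Edges rejected before the tree was complete: 0.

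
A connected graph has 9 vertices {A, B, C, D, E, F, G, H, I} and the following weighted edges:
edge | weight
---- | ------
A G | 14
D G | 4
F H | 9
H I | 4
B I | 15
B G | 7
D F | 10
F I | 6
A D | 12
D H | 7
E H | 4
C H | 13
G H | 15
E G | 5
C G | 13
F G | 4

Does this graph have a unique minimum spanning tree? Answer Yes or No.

Sort edges by weight, then run Kruskal:
D G (4): add — endpoints in different components.
E H (4): add — endpoints in different components.
F G (4): add — endpoints in different components.
H I (4): add — endpoints in different components.
E G (5): add — endpoints in different components.
F I (6): skip — F and I already connected.
B G (7): add — endpoints in different components.
D H (7): skip — D and H already connected.
F H (9): skip — F and H already connected.
D F (10): skip — D and F already connected.
A D (12): add — endpoints in different components.
C G (13): add — endpoints in different components.
Non-tree edge C H has weight 13, equal to the heaviest edge on its tree cycle — swapping gives another MST of the same weight. Not unique.

No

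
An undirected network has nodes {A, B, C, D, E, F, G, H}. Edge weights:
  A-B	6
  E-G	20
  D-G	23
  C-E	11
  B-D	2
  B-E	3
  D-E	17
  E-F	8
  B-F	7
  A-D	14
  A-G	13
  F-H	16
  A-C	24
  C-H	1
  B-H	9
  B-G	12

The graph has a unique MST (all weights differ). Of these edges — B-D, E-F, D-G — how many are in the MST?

Sort edges by weight, then run Kruskal:
C-H (1): add — endpoints in different components.
B-D (2): add — endpoints in different components.
B-E (3): add — endpoints in different components.
A-B (6): add — endpoints in different components.
B-F (7): add — endpoints in different components.
E-F (8): skip — E and F already connected.
B-H (9): add — endpoints in different components.
C-E (11): skip — C and E already connected.
B-G (12): add — endpoints in different components.
MST edge set: {C-H, B-D, B-E, A-B, B-F, B-H, B-G}.
Of the listed edges, {B-D} are in the MST → 1.

1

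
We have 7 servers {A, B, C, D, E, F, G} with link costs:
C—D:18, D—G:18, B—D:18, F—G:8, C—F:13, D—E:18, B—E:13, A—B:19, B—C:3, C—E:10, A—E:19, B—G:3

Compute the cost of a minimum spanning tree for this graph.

61

Grow the tree from D using Prim:
Step 1: cheapest edge leaving the tree is B—D (18); add B.
Step 2: cheapest edge leaving the tree is B—C (3); add C.
Step 3: cheapest edge leaving the tree is B—G (3); add G.
Step 4: cheapest edge leaving the tree is F—G (8); add F.
Step 5: cheapest edge leaving the tree is C—E (10); add E.
Step 6: cheapest edge leaving the tree is A—B (19); add A.
MST edges: B—D, B—C, B—G, F—G, C—E, A—B; total weight 18+3+3+8+10+19 = 61.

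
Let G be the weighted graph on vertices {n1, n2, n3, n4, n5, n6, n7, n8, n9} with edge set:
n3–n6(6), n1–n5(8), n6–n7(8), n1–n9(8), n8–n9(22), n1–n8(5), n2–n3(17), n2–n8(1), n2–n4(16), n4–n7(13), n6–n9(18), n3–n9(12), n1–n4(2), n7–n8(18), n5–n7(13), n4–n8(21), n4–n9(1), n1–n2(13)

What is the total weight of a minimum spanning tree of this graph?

Kruskal: consider edges lightest-first.
n2–n8 (1): add — endpoints in different components.
n4–n9 (1): add — endpoints in different components.
n1–n4 (2): add — endpoints in different components.
n1–n8 (5): add — endpoints in different components.
n3–n6 (6): add — endpoints in different components.
n1–n5 (8): add — endpoints in different components.
n1–n9 (8): skip — n1 and n9 already connected.
n6–n7 (8): add — endpoints in different components.
n3–n9 (12): add — endpoints in different components.
MST edges: n2–n8, n4–n9, n1–n4, n1–n8, n3–n6, n1–n5, n6–n7, n3–n9; total weight 1+1+2+5+6+8+8+12 = 43.

43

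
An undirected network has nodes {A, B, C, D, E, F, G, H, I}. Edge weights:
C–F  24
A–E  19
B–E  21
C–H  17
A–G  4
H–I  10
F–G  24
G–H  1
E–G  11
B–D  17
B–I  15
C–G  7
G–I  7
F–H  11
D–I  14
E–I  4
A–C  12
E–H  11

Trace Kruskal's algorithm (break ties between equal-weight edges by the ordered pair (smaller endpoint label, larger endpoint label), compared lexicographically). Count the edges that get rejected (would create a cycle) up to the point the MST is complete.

4

Kruskal: consider edges lightest-first.
G–H (1): add — endpoints in different components.
A–G (4): add — endpoints in different components.
E–I (4): add — endpoints in different components.
C–G (7): add — endpoints in different components.
G–I (7): add — endpoints in different components.
H–I (10): skip — H and I already connected.
E–G (11): skip — E and G already connected.
E–H (11): skip — E and H already connected.
F–H (11): add — endpoints in different components.
A–C (12): skip — A and C already connected.
D–I (14): add — endpoints in different components.
B–I (15): add — endpoints in different components.
Edges rejected before the tree was complete: 4.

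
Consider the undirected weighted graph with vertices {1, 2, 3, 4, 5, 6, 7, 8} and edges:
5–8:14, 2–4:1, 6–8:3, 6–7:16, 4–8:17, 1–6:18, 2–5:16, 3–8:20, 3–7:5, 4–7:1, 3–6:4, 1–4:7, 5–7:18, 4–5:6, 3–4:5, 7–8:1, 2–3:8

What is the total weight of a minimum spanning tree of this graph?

Prim's algorithm from 7:
Step 1: cheapest edge leaving the tree is 4–7 (1); add 4.
Step 2: cheapest edge leaving the tree is 2–4 (1); add 2.
Step 3: cheapest edge leaving the tree is 7–8 (1); add 8.
Step 4: cheapest edge leaving the tree is 6–8 (3); add 6.
Step 5: cheapest edge leaving the tree is 3–6 (4); add 3.
Step 6: cheapest edge leaving the tree is 4–5 (6); add 5.
Step 7: cheapest edge leaving the tree is 1–4 (7); add 1.
MST edges: 4–7, 2–4, 7–8, 6–8, 3–6, 4–5, 1–4; total weight 1+1+1+3+4+6+7 = 23.

23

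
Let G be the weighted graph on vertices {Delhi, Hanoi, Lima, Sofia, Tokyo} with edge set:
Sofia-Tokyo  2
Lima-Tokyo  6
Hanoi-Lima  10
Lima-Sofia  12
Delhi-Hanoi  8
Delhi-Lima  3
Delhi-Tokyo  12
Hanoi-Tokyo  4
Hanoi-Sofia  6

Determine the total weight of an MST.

15

Prim's algorithm from Hanoi:
Step 1: frontier [Hanoi-Tokyo 4, Hanoi-Sofia 6, Delhi-Hanoi 8, Hanoi-Lima 10] → take Hanoi-Tokyo (4); add Tokyo.
Step 2: frontier [Hanoi-Sofia 6, Delhi-Hanoi 8, Hanoi-Lima 10, Sofia-Tokyo 2, Lima-Tokyo 6, Delhi-Tokyo 12] → take Sofia-Tokyo (2); add Sofia.
Step 3: frontier [Delhi-Hanoi 8, Hanoi-Lima 10, Lima-Sofia 12, Lima-Tokyo 6, Delhi-Tokyo 12] → take Lima-Tokyo (6); add Lima.
Step 4: frontier [Delhi-Hanoi 8, Delhi-Lima 3, Delhi-Tokyo 12] → take Delhi-Lima (3); add Delhi.
MST edges: Hanoi-Tokyo, Sofia-Tokyo, Lima-Tokyo, Delhi-Lima; total weight 4+2+6+3 = 15.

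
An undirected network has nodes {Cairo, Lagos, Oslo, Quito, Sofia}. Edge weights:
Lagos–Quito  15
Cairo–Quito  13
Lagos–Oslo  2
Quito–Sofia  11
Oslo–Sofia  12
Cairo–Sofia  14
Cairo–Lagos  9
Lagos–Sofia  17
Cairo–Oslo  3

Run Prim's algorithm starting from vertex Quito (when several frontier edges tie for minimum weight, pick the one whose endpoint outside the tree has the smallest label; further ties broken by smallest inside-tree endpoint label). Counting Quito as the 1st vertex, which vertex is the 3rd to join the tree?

Grow the tree from Quito using Prim:
Step 1: frontier [Quito–Sofia 11, Cairo–Quito 13, Lagos–Quito 15] → take Quito–Sofia (11); add Sofia.
Step 2: frontier [Cairo–Quito 13, Lagos–Quito 15, Oslo–Sofia 12, Cairo–Sofia 14, Lagos–Sofia 17] → take Oslo–Sofia (12); add Oslo.
Step 3: frontier [Lagos–Oslo 2, Cairo–Oslo 3, Cairo–Quito 13, Lagos–Quito 15, Cairo–Sofia 14, Lagos–Sofia 17] → take Lagos–Oslo (2); add Lagos.
Step 4: frontier [Cairo–Lagos 9, Cairo–Oslo 3, Cairo–Quito 13, Cairo–Sofia 14] → take Cairo–Oslo (3); add Cairo.
Vertex order: Quito, Sofia, Oslo, Lagos, Cairo. The 3rd vertex is Oslo.

Oslo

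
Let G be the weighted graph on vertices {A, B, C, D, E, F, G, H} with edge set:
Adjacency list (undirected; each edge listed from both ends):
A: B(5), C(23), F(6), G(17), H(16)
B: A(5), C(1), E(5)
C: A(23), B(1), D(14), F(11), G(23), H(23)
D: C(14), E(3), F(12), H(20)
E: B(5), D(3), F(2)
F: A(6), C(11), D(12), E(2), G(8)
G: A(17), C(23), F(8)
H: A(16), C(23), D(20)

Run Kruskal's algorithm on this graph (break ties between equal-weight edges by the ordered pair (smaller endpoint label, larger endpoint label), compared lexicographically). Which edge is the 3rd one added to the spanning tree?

Kruskal's algorithm — process edges by increasing weight (ties by edge label):
B—C (1): add — endpoints in different components.
E—F (2): add — endpoints in different components.
D—E (3): add — endpoints in different components.
A—B (5): add — endpoints in different components.
B—E (5): add — endpoints in different components.
A—F (6): skip — A and F already connected.
F—G (8): add — endpoints in different components.
C—F (11): skip — C and F already connected.
D—F (12): skip — D and F already connected.
C—D (14): skip — C and D already connected.
A—H (16): add — endpoints in different components.
The 3rd edge added is D—E.

D-E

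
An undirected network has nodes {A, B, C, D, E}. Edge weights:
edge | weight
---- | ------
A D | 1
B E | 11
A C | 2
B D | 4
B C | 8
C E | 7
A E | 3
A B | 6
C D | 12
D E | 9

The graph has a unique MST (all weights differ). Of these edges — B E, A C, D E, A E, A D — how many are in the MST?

3

Kruskal: consider edges lightest-first.
A D (1): add. Components now {A,D} {B} {C} {E}
A C (2): add. Components now {A,C,D} {B} {E}
A E (3): add. Components now {A,C,D,E} {B}
B D (4): add. Components now {A,B,C,D,E}
MST edge set: {A D, A C, A E, B D}.
Of the listed edges, {A C, A E, A D} are in the MST → 3.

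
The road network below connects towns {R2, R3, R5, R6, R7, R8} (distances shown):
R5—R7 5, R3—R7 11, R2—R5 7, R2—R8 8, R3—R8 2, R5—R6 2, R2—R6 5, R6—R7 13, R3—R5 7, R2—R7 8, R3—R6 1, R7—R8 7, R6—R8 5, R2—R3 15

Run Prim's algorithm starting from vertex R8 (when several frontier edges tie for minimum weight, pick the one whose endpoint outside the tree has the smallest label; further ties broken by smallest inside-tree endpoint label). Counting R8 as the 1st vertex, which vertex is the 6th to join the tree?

Prim, starting at R8.
Step 1: frontier [R3—R8 2, R6—R8 5, R7—R8 7, R2—R8 8] → take R3—R8 (2); add R3.
Step 2: frontier [R3—R6 1, R3—R5 7, R3—R7 11, R2—R3 15, R6—R8 5, R7—R8 7, R2—R8 8] → take R3—R6 (1); add R6.
Step 3: frontier [R3—R5 7, R3—R7 11, R2—R3 15, R5—R6 2, R2—R6 5, R6—R7 13, R7—R8 7, R2—R8 8] → take R5—R6 (2); add R5.
Step 4: frontier [R3—R7 11, R2—R3 15, R5—R7 5, R2—R5 7, R2—R6 5, R6—R7 13, R7—R8 7, R2—R8 8] → take R2—R6 (5); add R2.
Step 5: frontier [R2—R7 8, R3—R7 11, R5—R7 5, R6—R7 13, R7—R8 7] → take R5—R7 (5); add R7.
Vertex order: R8, R3, R6, R5, R2, R7. The 6th vertex is R7.

R7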